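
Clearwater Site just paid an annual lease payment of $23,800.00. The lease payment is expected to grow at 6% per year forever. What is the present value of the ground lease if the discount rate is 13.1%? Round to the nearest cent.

$355323.94

D₁ = D₀ × (1 + g) = $23,800.00 × 1.06 = $25,228.0000
Growing perpetuity: P = D₁ / (r − g) = $25,228.0000 / (0.131 − 0.06) = $355,323.94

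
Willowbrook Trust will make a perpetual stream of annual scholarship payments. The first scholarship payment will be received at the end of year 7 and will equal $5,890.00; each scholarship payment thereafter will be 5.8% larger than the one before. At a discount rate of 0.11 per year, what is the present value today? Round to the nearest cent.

$60558.36

Value at end of year 6: C₁ / (r − g) = $5,890.00 / (0.11 − 0.058) = $113,269.2308
Discount to today: PV = $113,269.2308 / (1 + 0.11)^6 = $113,269.2308 / 1.870415 = $60,558.36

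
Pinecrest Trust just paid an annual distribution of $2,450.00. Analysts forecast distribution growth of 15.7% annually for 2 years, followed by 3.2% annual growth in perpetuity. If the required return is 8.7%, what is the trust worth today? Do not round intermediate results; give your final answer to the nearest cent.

D_1 = 2834.65000
D_2 = 3279.69005
Terminal value at year 2: TV = D_2×(1+g_2)/(r−g_2) = 3384.64013/0.055 = 61538.91148
P_0 = D_1/(1+r)^1 + D_2/(1+r)^2 + TV/(1+r)^2
    = 2607.77369 + 2775.70760 + 52082.36801 = 57465.84929

$57465.85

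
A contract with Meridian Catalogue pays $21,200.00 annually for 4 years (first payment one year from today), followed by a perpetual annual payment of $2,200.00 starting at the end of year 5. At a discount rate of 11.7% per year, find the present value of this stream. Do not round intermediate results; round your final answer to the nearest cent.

PV of 4-year annuity: $21,200.00 × [1 − (1+0.117)^−4] / 0.117 = 64800.78197
Perpetuity value at year 4: $2,200.00 / 0.117 = 18803.41880
PV of perpetuity: 18803.41880 / (1+0.117)^4 = 12078.80935
Total PV = 64800.78197 + 12078.80935 = 76879.59133

$76879.59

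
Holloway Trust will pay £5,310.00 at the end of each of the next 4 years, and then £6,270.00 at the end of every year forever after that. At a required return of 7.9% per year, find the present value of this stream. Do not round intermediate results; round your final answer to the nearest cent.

PV of 4-year annuity: £5,310.00 × [1 − (1+0.079)^−4] / 0.079 = 17626.61228
Perpetuity value at year 4: £6,270.00 / 0.079 = 79367.08861
PV of perpetuity: 79367.08861 / (1+0.079)^4 = 58553.74416
Total PV = 17626.61228 + 58553.74416 = 76180.35644

£76180.36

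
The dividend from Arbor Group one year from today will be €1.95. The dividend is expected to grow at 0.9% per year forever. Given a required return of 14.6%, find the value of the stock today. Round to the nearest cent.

Growing perpetuity: P = D₁ / (r − g) = €1.9500 / (0.146 − 0.009) = €14.23

€14.23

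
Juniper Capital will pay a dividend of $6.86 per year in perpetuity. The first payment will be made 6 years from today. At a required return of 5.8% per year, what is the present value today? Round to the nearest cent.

Value at end of year 5: C / r = $6.86 / 0.058 = $118.2759
Discount to today: PV = $118.2759 / (1 + 0.058)^5 = $118.2759 / 1.325648 = $89.22

$89.22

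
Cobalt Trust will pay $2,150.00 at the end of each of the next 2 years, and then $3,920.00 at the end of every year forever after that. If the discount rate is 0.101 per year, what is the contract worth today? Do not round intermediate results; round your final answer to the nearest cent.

PV of 2-year annuity: $2,150.00 × [1 − (1+0.101)^−2] / 0.101 = 3726.40346
Perpetuity value at year 2: $3,920.00 / 0.101 = 38811.88119
PV of perpetuity: 38811.88119 / (1+0.101)^2 = 32017.69442
Total PV = 3726.40346 + 32017.69442 = 35744.09787

$35744.10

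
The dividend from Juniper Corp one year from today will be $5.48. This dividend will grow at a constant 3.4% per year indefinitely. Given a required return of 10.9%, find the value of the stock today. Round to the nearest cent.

$73.07

Growing perpetuity: P = D₁ / (r − g) = $5.4800 / (0.109 − 0.034) = $73.07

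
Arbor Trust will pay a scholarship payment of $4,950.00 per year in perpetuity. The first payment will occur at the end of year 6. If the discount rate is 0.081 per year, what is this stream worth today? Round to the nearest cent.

$41399.18

Value at end of year 5: C / r = $4,950.00 / 0.081 = $61,111.1111
Discount to today: PV = $61,111.1111 / (1 + 0.081)^5 = $61,111.1111 / 1.476143 = $41,399.18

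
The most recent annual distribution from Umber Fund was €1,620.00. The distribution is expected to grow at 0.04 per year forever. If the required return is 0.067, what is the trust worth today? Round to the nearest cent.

€62400.00

D₁ = D₀ × (1 + g) = €1,620.00 × 1.04 = €1,684.8000
Growing perpetuity: P = D₁ / (r − g) = €1,684.8000 / (0.067 − 0.04) = €62,400.00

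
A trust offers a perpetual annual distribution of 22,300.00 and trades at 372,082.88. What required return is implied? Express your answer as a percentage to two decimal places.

5.99%

P = C/r ⇒ r = C/P = 22,300.00/372,082.88 = 0.059933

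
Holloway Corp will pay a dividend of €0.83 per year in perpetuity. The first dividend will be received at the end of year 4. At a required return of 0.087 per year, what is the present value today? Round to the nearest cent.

Value at end of year 3: C / r = €0.83 / 0.087 = €9.5402
Discount to today: PV = €9.5402 / (1 + 0.087)^3 = €9.5402 / 1.284366 = €7.43

€7.43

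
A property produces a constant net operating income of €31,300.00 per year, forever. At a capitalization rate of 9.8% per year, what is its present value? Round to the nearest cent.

Level perpetuity: PV = C / r = €31,300.00 / 0.098 = €319,387.76

€319387.76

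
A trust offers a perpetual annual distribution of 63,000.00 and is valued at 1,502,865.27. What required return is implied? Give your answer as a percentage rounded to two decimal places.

4.19%

P = C/r ⇒ r = C/P = 63,000.00/1,502,865.27 = 0.041920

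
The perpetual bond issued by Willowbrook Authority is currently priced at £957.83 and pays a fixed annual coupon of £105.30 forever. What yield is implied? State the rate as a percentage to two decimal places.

P = C/r ⇒ r = C/P = £105.30/£957.83 = 0.109936

10.99%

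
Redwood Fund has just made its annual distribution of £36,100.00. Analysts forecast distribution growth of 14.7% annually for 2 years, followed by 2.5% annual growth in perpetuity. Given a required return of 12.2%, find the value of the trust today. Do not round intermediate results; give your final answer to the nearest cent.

£473289.00

D_1 = 41406.70000
D_2 = 47493.48490
Terminal value at year 2: TV = D_2×(1+g_2)/(r−g_2) = 48680.82202/0.097 = 501864.14456
P_0 = D_1/(1+r)^1 + D_2/(1+r)^2 + TV/(1+r)^2
    = 36904.36720 + 37726.65702 + 398657.97370 = 473288.99792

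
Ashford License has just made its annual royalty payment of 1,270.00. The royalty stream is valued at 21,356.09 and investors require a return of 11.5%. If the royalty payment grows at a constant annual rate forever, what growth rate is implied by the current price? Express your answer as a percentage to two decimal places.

5.24%

P = D₀(1+g)/(r−g) ⇒ P(r−g) = D₀(1+g) ⇒ g(P+D₀) = P·r − D₀
g = (P·r − D₀)/(P + D₀) = (21,356.09×0.115 − 1,270.00) / (21,356.09 + 1,270.00) = 0.052415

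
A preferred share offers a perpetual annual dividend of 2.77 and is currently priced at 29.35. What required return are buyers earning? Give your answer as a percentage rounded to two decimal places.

P = C/r ⇒ r = C/P = 2.77/29.35 = 0.094378

9.44%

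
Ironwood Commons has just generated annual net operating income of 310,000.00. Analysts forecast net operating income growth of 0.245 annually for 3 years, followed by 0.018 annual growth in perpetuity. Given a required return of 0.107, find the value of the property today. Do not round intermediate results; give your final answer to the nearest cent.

D_1 = 385950.00000
D_2 = 480507.75000
D_3 = 598232.14875
Terminal value at year 3: TV = D_3×(1+g_2)/(r−g_2) = 609000.32743/0.089 = 6842700.30817
P_0 = D_1/(1+r)^1 + D_2/(1+r)^2 + D_3/(1+r)^3 + TV/(1+r)^3
    = 348644.98645 + 392107.50509 + 440988.11548 + 5044111.25342 = 6225851.86043

6225851.86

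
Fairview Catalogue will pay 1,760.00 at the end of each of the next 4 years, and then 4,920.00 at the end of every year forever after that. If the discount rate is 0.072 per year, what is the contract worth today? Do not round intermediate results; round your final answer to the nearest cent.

PV of 4-year annuity: 1,760.00 × [1 − (1+0.072)^−4] / 0.072 = 5934.67412
Perpetuity value at year 4: 4,920.00 / 0.072 = 68333.33333
PV of perpetuity: 68333.33333 / (1+0.072)^4 = 51743.22159
Total PV = 5934.67412 + 51743.22159 = 57677.89571

57677.90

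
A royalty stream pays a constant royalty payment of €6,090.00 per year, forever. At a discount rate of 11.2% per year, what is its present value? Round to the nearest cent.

€54375.00

Level perpetuity: PV = C / r = €6,090.00 / 0.112 = €54,375.00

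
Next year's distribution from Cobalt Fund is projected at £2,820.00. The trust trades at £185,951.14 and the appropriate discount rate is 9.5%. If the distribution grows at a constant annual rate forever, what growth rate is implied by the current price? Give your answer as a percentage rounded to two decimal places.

7.98%

P = D₁/(r−g) ⇒ g = r − D₁/P = 0.095 − £2,820.00/£185,951.14 = 0.079835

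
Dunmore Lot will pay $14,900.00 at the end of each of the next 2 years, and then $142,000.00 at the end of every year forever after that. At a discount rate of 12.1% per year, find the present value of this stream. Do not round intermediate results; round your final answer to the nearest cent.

$959030.16

PV of 2-year annuity: $14,900.00 × [1 − (1+0.121)^−2] / 0.121 = 25148.70993
Perpetuity value at year 2: $142,000.00 / 0.121 = 1173553.71901
PV of perpetuity: 1173553.71901 / (1+0.121)^2 = 933881.44984
Total PV = 25148.70993 + 933881.44984 = 959030.15977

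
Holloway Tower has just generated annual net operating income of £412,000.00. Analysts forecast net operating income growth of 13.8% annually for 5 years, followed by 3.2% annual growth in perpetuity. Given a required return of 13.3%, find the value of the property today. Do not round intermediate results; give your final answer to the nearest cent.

D_1 = 468856.00000
D_2 = 533558.12800
D_3 = 607189.14966
D_4 = 690981.25232
D_5 = 786336.66514
Terminal value at year 5: TV = D_5×(1+g_2)/(r−g_2) = 811499.43842/0.101 = 8034647.90517
P_0 = D_1/(1+r)^1 + D_2/(1+r)^2 + D_3/(1+r)^3 + D_4/(1+r)^4 + D_5/(1+r)^5 + TV/(1+r)^5
    = 413818.18182 + 415644.38739 + 417478.65211 + 419321.01157 + 421171.50147 + 4303455.34174 = 6390889.07610

£6390889.08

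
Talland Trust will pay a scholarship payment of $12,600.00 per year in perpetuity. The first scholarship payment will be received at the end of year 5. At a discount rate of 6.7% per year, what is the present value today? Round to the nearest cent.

Value at end of year 4: C / r = $12,600.00 / 0.067 = $188,059.7015
Discount to today: PV = $188,059.7015 / (1 + 0.067)^4 = $188,059.7015 / 1.296157 = $145,090.20

$145090.20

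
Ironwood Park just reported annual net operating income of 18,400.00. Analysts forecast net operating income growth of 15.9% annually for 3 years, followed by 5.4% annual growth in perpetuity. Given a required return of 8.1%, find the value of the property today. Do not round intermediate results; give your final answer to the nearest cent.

948810.06

D_1 = 21325.60000
D_2 = 24716.37040
D_3 = 28646.27329
Terminal value at year 3: TV = D_3×(1+g_2)/(r−g_2) = 30193.17205/0.027 = 1118265.63154
P_0 = D_1/(1+r)^1 + D_2/(1+r)^2 + D_3/(1+r)^3 + TV/(1+r)^3
    = 19727.65957 + 21151.11697 + 22677.28452 + 885253.99587 = 948810.05694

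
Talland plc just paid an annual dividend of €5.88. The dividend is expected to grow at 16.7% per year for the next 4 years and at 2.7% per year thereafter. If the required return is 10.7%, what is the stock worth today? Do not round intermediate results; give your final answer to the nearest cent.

€120.11

D_1 = 6.86196
D_2 = 8.00791
D_3 = 9.34523
D_4 = 10.90588
Terminal value at year 4: TV = D_4×(1+g_2)/(r−g_2) = 11.20034/0.08 = 140.00425
P_0 = D_1/(1+r)^1 + D_2/(1+r)^2 + D_3/(1+r)^3 + D_4/(1+r)^4 + TV/(1+r)^4
    = 6.19870 + 6.53467 + 6.88885 + 7.26223 + 93.22894 = 120.11340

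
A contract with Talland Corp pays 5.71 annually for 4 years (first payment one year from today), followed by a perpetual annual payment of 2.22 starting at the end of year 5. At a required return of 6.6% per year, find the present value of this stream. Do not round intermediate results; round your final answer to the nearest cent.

45.57

PV of 4-year annuity: 5.71 × [1 − (1+0.066)^−4] / 0.066 = 19.51692
Perpetuity value at year 4: 2.22 / 0.066 = 33.63636
PV of perpetuity: 33.63636 / (1+0.066)^4 = 26.04835
Total PV = 19.51692 + 26.04835 = 45.56527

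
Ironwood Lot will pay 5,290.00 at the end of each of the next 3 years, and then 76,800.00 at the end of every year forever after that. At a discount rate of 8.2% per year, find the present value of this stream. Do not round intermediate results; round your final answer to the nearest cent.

PV of 3-year annuity: 5,290.00 × [1 − (1+0.082)^−3] / 0.082 = 13583.79453
Perpetuity value at year 3: 76,800.00 / 0.082 = 936585.36585
PV of perpetuity: 936585.36585 / (1+0.082)^3 = 739376.40176
Total PV = 13583.79453 + 739376.40176 = 752960.19629

752960.20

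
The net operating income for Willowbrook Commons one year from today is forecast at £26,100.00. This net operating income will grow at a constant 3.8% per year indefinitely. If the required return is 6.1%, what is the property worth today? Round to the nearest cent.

£1134782.61

Growing perpetuity: P = D₁ / (r − g) = £26,100.0000 / (0.061 − 0.038) = £1,134,782.61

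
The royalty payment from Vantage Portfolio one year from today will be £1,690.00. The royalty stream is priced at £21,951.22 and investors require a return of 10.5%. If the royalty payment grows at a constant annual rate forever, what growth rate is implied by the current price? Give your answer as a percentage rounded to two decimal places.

2.80%

P = D₁/(r−g) ⇒ g = r − D₁/P = 0.105 − £1,690.00/£21,951.22 = 0.028011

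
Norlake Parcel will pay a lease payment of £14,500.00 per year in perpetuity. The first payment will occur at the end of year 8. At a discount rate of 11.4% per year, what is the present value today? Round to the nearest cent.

£59740.22

Value at end of year 7: C / r = £14,500.00 / 0.114 = £127,192.9825
Discount to today: PV = £127,192.9825 / (1 + 0.114)^7 = £127,192.9825 / 2.129101 = £59,740.22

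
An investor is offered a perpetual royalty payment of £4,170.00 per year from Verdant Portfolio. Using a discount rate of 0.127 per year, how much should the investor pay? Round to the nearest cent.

£32834.65

Level perpetuity: PV = C / r = £4,170.00 / 0.127 = £32,834.65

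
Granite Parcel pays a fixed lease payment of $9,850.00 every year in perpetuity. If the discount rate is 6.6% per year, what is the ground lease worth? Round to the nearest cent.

Level perpetuity: PV = C / r = $9,850.00 / 0.066 = $149,242.42

$149242.42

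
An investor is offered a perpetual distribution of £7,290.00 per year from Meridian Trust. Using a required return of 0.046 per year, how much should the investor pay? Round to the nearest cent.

Level perpetuity: PV = C / r = £7,290.00 / 0.046 = £158,478.26

£158478.26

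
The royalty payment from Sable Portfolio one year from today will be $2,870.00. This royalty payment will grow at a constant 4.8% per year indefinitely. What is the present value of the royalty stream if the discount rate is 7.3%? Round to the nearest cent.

Growing perpetuity: P = D₁ / (r − g) = $2,870.0000 / (0.073 − 0.048) = $114,800.00

$114800.00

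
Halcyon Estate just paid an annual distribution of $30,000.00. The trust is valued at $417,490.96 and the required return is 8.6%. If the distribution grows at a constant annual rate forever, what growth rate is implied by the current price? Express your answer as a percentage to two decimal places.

P = D₀(1+g)/(r−g) ⇒ P(r−g) = D₀(1+g) ⇒ g(P+D₀) = P·r − D₀
g = (P·r − D₀)/(P + D₀) = ($417,490.96×0.086 − $30,000.00) / ($417,490.96 + $30,000.00) = 0.013194

1.32%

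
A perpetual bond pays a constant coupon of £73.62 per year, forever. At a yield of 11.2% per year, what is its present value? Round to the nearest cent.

Level perpetuity: PV = C / r = £73.62 / 0.112 = £657.32

£657.32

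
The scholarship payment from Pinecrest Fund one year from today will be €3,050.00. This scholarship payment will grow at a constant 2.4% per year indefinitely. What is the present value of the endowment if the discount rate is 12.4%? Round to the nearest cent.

€30500.00

Growing perpetuity: P = D₁ / (r − g) = €3,050.0000 / (0.124 − 0.024) = €30,500.00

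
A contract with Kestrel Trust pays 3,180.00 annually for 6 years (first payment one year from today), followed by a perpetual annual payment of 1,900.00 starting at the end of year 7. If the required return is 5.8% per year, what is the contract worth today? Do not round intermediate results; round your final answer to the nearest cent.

PV of 6-year annuity: 3,180.00 × [1 − (1+0.058)^−6] / 0.058 = 15735.83553
Perpetuity value at year 6: 1,900.00 / 0.058 = 32758.62069
PV of perpetuity: 32758.62069 / (1+0.058)^6 = 23356.70638
Total PV = 15735.83553 + 23356.70638 = 39092.54191

39092.54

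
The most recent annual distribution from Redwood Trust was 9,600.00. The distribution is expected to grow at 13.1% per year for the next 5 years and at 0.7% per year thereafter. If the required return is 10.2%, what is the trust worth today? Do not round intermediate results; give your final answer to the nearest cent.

D_1 = 10857.60000
D_2 = 12279.94560
D_3 = 13888.61847
D_4 = 15708.02749
D_5 = 17765.77910
Terminal value at year 5: TV = D_5×(1+g_2)/(r−g_2) = 17890.13955/0.095 = 188317.25841
P_0 = D_1/(1+r)^1 + D_2/(1+r)^2 + D_3/(1+r)^3 + D_4/(1+r)^4 + D_5/(1+r)^5 + TV/(1+r)^5
    = 9852.63158 + 10111.91136 + 10378.01429 + 10651.11993 + 10931.41256 + 115872.97310 = 167798.06281

167798.06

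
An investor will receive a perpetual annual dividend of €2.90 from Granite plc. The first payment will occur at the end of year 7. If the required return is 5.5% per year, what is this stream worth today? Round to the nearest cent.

€38.24

Value at end of year 6: C / r = €2.90 / 0.055 = €52.7273
Discount to today: PV = €52.7273 / (1 + 0.055)^6 = €52.7273 / 1.378843 = €38.24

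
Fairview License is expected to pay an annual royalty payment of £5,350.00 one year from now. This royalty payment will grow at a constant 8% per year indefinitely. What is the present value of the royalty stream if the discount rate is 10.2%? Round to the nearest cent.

£243181.82

Growing perpetuity: P = D₁ / (r − g) = £5,350.0000 / (0.102 − 0.08) = £243,181.82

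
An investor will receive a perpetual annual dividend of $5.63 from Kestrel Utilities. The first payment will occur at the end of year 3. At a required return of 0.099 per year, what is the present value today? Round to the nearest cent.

Value at end of year 2: C / r = $5.63 / 0.099 = $56.8687
Discount to today: PV = $56.8687 / (1 + 0.099)^2 = $56.8687 / 1.207801 = $47.08

$47.08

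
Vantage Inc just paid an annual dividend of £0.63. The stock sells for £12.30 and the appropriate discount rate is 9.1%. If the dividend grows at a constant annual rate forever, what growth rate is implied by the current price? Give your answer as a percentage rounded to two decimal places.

P = D₀(1+g)/(r−g) ⇒ P(r−g) = D₀(1+g) ⇒ g(P+D₀) = P·r − D₀
g = (P·r − D₀)/(P + D₀) = (£12.30×0.091 − £0.63) / (£12.30 + £0.63) = 0.037842

3.78%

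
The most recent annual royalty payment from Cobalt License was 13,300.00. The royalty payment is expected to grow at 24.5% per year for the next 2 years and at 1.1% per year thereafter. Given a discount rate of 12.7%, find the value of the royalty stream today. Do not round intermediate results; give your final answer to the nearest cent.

172384.10

D_1 = 16558.50000
D_2 = 20615.33250
Terminal value at year 2: TV = D_2×(1+g_2)/(r−g_2) = 20842.10116/0.116 = 179673.28584
P_0 = D_1/(1+r)^1 + D_2/(1+r)^2 + TV/(1+r)^2
    = 14692.54658 + 16230.89663 + 141460.65938 = 172384.10259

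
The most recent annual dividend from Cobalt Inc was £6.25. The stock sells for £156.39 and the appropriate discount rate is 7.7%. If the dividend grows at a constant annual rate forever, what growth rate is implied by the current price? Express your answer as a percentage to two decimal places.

3.56%

P = D₀(1+g)/(r−g) ⇒ P(r−g) = D₀(1+g) ⇒ g(P+D₀) = P·r − D₀
g = (P·r − D₀)/(P + D₀) = (£156.39×0.077 − £6.25) / (£156.39 + £6.25) = 0.035613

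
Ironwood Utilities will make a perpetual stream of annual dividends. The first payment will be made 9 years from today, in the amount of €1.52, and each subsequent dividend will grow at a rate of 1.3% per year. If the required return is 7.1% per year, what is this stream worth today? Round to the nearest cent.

Value at end of year 8: C₁ / (r − g) = €1.52 / (0.071 − 0.013) = €26.2069
Discount to today: PV = €26.2069 / (1 + 0.071)^8 = €26.2069 / 1.731075 = €15.14

€15.14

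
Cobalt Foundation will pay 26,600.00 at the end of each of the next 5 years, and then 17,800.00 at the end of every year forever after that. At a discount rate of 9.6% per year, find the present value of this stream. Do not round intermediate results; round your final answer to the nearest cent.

219119.29

PV of 5-year annuity: 26,600.00 × [1 − (1+0.096)^−5] / 0.096 = 101873.84036
Perpetuity value at year 5: 17,800.00 / 0.096 = 185416.66667
PV of perpetuity: 185416.66667 / (1+0.096)^5 = 117245.45019
Total PV = 101873.84036 + 117245.45019 = 219119.29055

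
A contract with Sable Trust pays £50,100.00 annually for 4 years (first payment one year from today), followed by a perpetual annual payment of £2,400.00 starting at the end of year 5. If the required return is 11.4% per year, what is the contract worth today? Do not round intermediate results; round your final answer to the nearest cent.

£167784.24

PV of 4-year annuity: £50,100.00 × [1 − (1+0.114)^−4] / 0.114 = 154114.33152
Perpetuity value at year 4: £2,400.00 / 0.114 = 21052.63158
PV of perpetuity: 21052.63158 / (1+0.114)^4 = 13669.90911
Total PV = 154114.33152 + 13669.90911 = 167784.24063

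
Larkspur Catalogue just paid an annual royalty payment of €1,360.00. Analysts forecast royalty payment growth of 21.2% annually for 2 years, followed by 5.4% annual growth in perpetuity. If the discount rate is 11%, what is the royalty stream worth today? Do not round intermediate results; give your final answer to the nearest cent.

D_1 = 1648.32000
D_2 = 1997.76384
Terminal value at year 2: TV = D_2×(1+g_2)/(r−g_2) = 2105.64309/0.056 = 37600.76942
P_0 = D_1/(1+r)^1 + D_2/(1+r)^2 + TV/(1+r)^2
    = 1484.97297 + 1621.42995 + 30517.62797 = 33624.03089

€33624.03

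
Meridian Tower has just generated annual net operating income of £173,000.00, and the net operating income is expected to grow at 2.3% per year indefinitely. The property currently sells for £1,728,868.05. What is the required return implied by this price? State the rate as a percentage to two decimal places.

12.54%

D₁ = £173,000.00 × 1.023 = £176,979.0000
P = D₁/(r − g) ⇒ r = D₁/P + g = £176,979.0000/£1,728,868.05 + 0.023 = 0.102367 + 0.023 = 0.125367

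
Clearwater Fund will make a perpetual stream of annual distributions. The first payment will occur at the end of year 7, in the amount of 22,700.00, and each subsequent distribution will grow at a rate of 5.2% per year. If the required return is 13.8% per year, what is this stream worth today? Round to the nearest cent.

121527.30

Value at end of year 6: C₁ / (r − g) = 22,700.00 / (0.138 − 0.052) = 263,953.4884
Discount to today: PV = 263,953.4884 / (1 + 0.138)^6 = 263,953.4884 / 2.171969 = 121,527.30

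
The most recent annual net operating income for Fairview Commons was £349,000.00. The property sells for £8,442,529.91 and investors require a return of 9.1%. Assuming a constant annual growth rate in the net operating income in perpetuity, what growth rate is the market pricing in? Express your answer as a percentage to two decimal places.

4.77%

P = D₀(1+g)/(r−g) ⇒ P(r−g) = D₀(1+g) ⇒ g(P+D₀) = P·r − D₀
g = (P·r − D₀)/(P + D₀) = (£8,442,529.91×0.091 − £349,000.00) / (£8,442,529.91 + £349,000.00) = 0.047690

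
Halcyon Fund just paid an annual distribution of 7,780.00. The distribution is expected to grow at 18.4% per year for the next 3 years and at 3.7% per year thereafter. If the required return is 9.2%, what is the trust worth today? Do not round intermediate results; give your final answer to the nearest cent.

D_1 = 9211.52000
D_2 = 10906.43968
D_3 = 12913.22458
Terminal value at year 3: TV = D_3×(1+g_2)/(r−g_2) = 13391.01389/0.055 = 243472.97983
P_0 = D_1/(1+r)^1 + D_2/(1+r)^2 + D_3/(1+r)^3 + TV/(1+r)^3
    = 8435.45788 + 9146.13748 + 9916.69118 + 186974.70468 = 214472.99121

214472.99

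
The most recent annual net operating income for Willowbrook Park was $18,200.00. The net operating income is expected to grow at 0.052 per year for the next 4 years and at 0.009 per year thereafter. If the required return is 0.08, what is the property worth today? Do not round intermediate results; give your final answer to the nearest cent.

$301050.04

D_1 = 19146.40000
D_2 = 20142.01280
D_3 = 21189.39747
D_4 = 22291.24613
Terminal value at year 4: TV = D_4×(1+g_2)/(r−g_2) = 22491.86735/0.071 = 316786.86407
P_0 = D_1/(1+r)^1 + D_2/(1+r)^2 + D_3/(1+r)^3 + D_4/(1+r)^4 + TV/(1+r)^4
    = 17728.14815 + 17268.52949 + 16820.82688 + 16384.73136 + 232847.80207 = 301050.03795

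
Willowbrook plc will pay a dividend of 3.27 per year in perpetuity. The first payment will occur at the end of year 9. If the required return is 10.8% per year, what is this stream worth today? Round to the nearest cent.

Value at end of year 8: C / r = 3.27 / 0.108 = 30.2778
Discount to today: PV = 30.2778 / (1 + 0.108)^8 = 30.2778 / 2.271528 = 13.33

13.33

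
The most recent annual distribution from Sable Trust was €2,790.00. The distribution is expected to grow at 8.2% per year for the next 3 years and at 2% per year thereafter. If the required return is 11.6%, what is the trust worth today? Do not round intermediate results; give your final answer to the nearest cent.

D_1 = 3018.78000
D_2 = 3266.31996
D_3 = 3534.15820
Terminal value at year 3: TV = D_3×(1+g_2)/(r−g_2) = 3604.84136/0.096 = 37550.43084
P_0 = D_1/(1+r)^1 + D_2/(1+r)^2 + D_3/(1+r)^3 + TV/(1+r)^3
    = 2705.00000 + 2622.58961 + 2542.68992 + 27016.08043 = 34886.35995

€34886.36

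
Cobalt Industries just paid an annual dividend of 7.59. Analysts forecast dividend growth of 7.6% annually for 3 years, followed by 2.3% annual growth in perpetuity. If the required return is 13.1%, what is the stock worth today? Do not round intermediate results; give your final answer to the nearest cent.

D_1 = 8.16684
D_2 = 8.78752
D_3 = 9.45537
Terminal value at year 3: TV = D_3×(1+g_2)/(r−g_2) = 9.67284/0.108 = 89.56338
P_0 = D_1/(1+r)^1 + D_2/(1+r)^2 + D_3/(1+r)^3 + TV/(1+r)^3
    = 7.22090 + 6.86975 + 6.53568 + 61.90741 = 82.53375

82.53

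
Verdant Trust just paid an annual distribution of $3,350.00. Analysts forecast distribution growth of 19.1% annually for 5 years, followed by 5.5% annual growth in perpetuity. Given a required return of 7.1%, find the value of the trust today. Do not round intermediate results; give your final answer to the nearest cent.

$398949.90

D_1 = 3989.85000
D_2 = 4751.91135
D_3 = 5659.52642
D_4 = 6740.49596
D_5 = 8027.93069
Terminal value at year 5: TV = D_5×(1+g_2)/(r−g_2) = 8469.46688/0.016 = 529341.68005
P_0 = D_1/(1+r)^1 + D_2/(1+r)^2 + D_3/(1+r)^3 + D_4/(1+r)^4 + D_5/(1+r)^5 + TV/(1+r)^5
    = 3725.35014 + 4142.75632 + 4606.93070 + 5123.11341 + 5697.13172 + 375654.62249 = 398949.90476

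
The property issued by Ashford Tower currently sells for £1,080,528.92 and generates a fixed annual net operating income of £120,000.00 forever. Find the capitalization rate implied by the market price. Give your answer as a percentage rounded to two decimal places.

11.11%

P = C/r ⇒ r = C/P = £120,000.00/£1,080,528.92 = 0.111057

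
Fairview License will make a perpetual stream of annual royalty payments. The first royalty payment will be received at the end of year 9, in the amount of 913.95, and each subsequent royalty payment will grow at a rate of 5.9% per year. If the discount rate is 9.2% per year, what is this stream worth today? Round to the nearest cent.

Value at end of year 8: C₁ / (r − g) = 913.95 / (0.092 − 0.059) = 27,695.4545
Discount to today: PV = 27,695.4545 / (1 + 0.092)^8 = 27,695.4545 / 2.022000 = 13,697.06

13697.06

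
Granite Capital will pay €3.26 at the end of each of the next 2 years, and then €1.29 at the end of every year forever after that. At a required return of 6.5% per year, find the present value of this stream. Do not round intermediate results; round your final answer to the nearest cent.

€23.43

PV of 2-year annuity: €3.26 × [1 − (1+0.065)^−2] / 0.065 = 5.93524
Perpetuity value at year 2: €1.29 / 0.065 = 19.84615
PV of perpetuity: 19.84615 / (1+0.065)^2 = 17.49755
Total PV = 5.93524 + 17.49755 = 23.43279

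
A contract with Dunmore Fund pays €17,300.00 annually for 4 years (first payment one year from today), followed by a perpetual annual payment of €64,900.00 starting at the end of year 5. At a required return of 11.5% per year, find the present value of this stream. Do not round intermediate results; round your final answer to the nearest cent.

PV of 4-year annuity: €17,300.00 × [1 − (1+0.115)^−4] / 0.115 = 53104.31873
Perpetuity value at year 4: €64,900.00 / 0.115 = 564347.82609
PV of perpetuity: 564347.82609 / (1+0.115)^4 = 365129.89051
Total PV = 53104.31873 + 365129.89051 = 418234.20924

€418234.21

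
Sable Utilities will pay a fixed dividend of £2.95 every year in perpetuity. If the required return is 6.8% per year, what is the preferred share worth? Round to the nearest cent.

Level perpetuity: PV = C / r = £2.95 / 0.068 = £43.38

£43.38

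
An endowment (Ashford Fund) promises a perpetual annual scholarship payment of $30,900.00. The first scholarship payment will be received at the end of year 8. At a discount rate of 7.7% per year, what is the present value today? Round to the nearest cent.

Value at end of year 7: C / r = $30,900.00 / 0.077 = $401,298.7013
Discount to today: PV = $401,298.7013 / (1 + 0.077)^7 = $401,298.7013 / 1.680776 = $238,757.94

$238757.94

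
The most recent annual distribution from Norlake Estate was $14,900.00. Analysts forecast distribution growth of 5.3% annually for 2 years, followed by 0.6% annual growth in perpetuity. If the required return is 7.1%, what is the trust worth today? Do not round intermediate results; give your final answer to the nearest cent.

$251972.77

D_1 = 15689.70000
D_2 = 16521.25410
Terminal value at year 2: TV = D_2×(1+g_2)/(r−g_2) = 16620.38162/0.065 = 255698.17884
P_0 = D_1/(1+r)^1 + D_2/(1+r)^2 + TV/(1+r)^2
    = 14649.57983 + 14403.36841 + 222919.82487 = 251972.77311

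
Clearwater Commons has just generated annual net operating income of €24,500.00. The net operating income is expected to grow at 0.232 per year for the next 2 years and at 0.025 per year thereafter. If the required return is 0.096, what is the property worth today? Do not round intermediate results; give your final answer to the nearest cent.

D_1 = 30184.00000
D_2 = 37186.68800
Terminal value at year 2: TV = D_2×(1+g_2)/(r−g_2) = 38116.35520/0.071 = 536850.07324
P_0 = D_1/(1+r)^1 + D_2/(1+r)^2 + TV/(1+r)^2
    = 27540.14599 + 30957.53636 + 446922.17989 = 505419.86224

€505419.86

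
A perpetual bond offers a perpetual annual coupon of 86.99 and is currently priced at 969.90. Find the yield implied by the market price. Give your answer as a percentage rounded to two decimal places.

8.97%

P = C/r ⇒ r = C/P = 86.99/969.90 = 0.089690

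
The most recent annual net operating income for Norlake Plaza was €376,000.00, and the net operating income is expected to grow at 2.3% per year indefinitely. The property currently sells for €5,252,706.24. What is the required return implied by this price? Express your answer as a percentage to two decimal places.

9.62%

D₁ = €376,000.00 × 1.023 = €384,648.0000
P = D₁/(r − g) ⇒ r = D₁/P + g = €384,648.0000/€5,252,706.24 + 0.023 = 0.073229 + 0.023 = 0.096229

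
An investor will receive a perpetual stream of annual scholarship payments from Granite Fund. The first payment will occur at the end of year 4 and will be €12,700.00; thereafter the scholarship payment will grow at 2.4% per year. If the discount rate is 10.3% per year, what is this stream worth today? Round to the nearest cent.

Value at end of year 3: C₁ / (r − g) = €12,700.00 / (0.103 − 0.024) = €160,759.4937
Discount to today: PV = €160,759.4937 / (1 + 0.103)^3 = €160,759.4937 / 1.341920 = €119,798.14

€119798.14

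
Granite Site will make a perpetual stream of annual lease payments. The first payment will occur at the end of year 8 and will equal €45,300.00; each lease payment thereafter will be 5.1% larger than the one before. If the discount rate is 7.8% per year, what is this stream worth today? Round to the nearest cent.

Value at end of year 7: C₁ / (r − g) = €45,300.00 / (0.078 − 0.051) = €1,677,777.7778
Discount to today: PV = €1,677,777.7778 / (1 + 0.078)^7 = €1,677,777.7778 / 1.691731 = €991,752.06

€991752.06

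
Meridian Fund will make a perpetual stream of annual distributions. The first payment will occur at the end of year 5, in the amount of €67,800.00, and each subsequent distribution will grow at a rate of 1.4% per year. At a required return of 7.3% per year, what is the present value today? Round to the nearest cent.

Value at end of year 4: C₁ / (r − g) = €67,800.00 / (0.073 − 0.014) = €1,149,152.5424
Discount to today: PV = €1,149,152.5424 / (1 + 0.073)^4 = €1,149,152.5424 / 1.325558 = €866,919.54

€866919.54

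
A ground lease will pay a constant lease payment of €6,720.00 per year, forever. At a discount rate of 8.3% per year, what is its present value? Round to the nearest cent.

Level perpetuity: PV = C / r = €6,720.00 / 0.083 = €80,963.86

€80963.86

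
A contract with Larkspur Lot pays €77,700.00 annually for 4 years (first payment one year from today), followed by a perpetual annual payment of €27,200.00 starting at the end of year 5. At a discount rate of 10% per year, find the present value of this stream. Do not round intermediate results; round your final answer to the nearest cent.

€432078.21

PV of 4-year annuity: €77,700.00 × [1 − (1+0.1)^−4] / 0.1 = 246298.54518
Perpetuity value at year 4: €27,200.00 / 0.1 = 272000.00000
PV of perpetuity: 272000.00000 / (1+0.1)^4 = 185779.65986
Total PV = 246298.54518 + 185779.65986 = 432078.20504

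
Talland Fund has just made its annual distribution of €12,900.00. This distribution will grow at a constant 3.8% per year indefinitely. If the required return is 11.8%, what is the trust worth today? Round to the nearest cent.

D₁ = D₀ × (1 + g) = €12,900.00 × 1.038 = €13,390.2000
Growing perpetuity: P = D₁ / (r − g) = €13,390.2000 / (0.118 − 0.038) = €167,377.50

€167377.50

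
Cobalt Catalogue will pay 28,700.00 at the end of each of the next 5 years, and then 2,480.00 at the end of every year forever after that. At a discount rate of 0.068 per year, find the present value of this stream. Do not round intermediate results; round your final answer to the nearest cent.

PV of 5-year annuity: 28,700.00 × [1 − (1+0.068)^−5] / 0.068 = 118308.52001
Perpetuity value at year 5: 2,480.00 / 0.068 = 36470.58824
PV of perpetuity: 36470.58824 / (1+0.068)^5 = 26247.41299
Total PV = 118308.52001 + 26247.41299 = 144555.93300

144555.93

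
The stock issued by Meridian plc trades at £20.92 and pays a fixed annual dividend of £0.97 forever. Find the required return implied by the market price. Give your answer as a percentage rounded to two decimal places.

P = C/r ⇒ r = C/P = £0.97/£20.92 = 0.046367

4.64%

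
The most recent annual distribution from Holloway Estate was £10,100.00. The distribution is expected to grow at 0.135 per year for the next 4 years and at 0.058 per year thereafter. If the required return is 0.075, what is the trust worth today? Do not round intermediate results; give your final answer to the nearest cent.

£827462.65

D_1 = 11463.50000
D_2 = 13011.07250
D_3 = 14767.56729
D_4 = 16761.18887
Terminal value at year 4: TV = D_4×(1+g_2)/(r−g_2) = 17733.33783/0.017 = 1043137.51917
P_0 = D_1/(1+r)^1 + D_2/(1+r)^2 + D_3/(1+r)^3 + D_4/(1+r)^4 + TV/(1+r)^4
    = 10663.72093 + 11258.90535 + 11887.30937 + 12550.78711 + 781101.92698 = 827462.64975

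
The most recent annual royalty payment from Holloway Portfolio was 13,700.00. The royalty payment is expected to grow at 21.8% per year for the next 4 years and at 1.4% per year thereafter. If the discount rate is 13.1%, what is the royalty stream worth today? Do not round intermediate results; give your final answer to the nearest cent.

225883.15

D_1 = 16686.60000
D_2 = 20324.27880
D_3 = 24754.97158
D_4 = 30151.55538
Terminal value at year 4: TV = D_4×(1+g_2)/(r−g_2) = 30573.67716/0.117 = 261313.47998
P_0 = D_1/(1+r)^1 + D_2/(1+r)^2 + D_3/(1+r)^3 + D_4/(1+r)^4 + TV/(1+r)^4
    = 14753.84615 + 15888.75740 + 17110.96950 + 18427.19793 + 159702.38204 = 225883.15302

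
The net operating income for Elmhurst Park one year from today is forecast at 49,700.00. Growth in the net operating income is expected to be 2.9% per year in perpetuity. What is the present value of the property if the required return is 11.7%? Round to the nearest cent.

Growing perpetuity: P = D₁ / (r − g) = 49,700.0000 / (0.117 − 0.029) = 564,772.73

564772.73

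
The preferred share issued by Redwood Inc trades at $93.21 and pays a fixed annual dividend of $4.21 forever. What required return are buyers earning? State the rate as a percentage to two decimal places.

4.52%

P = C/r ⇒ r = C/P = $4.21/$93.21 = 0.045167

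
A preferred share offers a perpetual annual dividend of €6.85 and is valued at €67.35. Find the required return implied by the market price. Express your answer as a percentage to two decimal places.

P = C/r ⇒ r = C/P = €6.85/€67.35 = 0.101707

10.17%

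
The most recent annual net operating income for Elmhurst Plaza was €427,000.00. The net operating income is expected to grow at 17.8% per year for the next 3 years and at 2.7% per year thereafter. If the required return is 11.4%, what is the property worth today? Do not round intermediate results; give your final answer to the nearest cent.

D_1 = 503006.00000
D_2 = 592541.06800
D_3 = 698013.37810
Terminal value at year 3: TV = D_3×(1+g_2)/(r−g_2) = 716859.73931/0.087 = 8239767.11854
P_0 = D_1/(1+r)^1 + D_2/(1+r)^2 + D_3/(1+r)^3 + TV/(1+r)^3
    = 451531.41831 + 477472.18202 + 504903.25891 + 5960179.84939 = 7394086.70863

€7394086.71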